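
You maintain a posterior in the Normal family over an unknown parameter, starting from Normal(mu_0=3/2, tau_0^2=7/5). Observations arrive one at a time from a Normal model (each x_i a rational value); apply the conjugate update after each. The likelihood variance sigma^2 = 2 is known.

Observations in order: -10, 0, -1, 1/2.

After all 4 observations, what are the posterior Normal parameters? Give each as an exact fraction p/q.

obs 1: x=-10 → posterior Normal(-55/17, 14/17)
obs 2: x=0 → posterior Normal(-55/24, 7/12)
obs 3: x=-1 → posterior Normal(-2, 14/31)
obs 4: x=1/2 → posterior Normal(-117/76, 7/19)

mu_0=-117/76, tau_0^2=7/19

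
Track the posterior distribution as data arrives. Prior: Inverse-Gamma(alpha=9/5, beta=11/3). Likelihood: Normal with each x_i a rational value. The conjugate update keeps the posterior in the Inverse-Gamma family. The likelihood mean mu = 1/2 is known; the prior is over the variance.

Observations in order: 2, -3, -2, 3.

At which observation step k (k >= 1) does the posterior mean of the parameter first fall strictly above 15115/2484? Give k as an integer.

k = 3

obs 1: x=2 → posterior Inverse-Gamma(23/10, 115/24)
obs 2: x=-3 → posterior Inverse-Gamma(14/5, 131/12)
obs 3: x=-2 → posterior Inverse-Gamma(33/10, 337/24)
obs 4: x=3 → posterior Inverse-Gamma(19/5, 103/6)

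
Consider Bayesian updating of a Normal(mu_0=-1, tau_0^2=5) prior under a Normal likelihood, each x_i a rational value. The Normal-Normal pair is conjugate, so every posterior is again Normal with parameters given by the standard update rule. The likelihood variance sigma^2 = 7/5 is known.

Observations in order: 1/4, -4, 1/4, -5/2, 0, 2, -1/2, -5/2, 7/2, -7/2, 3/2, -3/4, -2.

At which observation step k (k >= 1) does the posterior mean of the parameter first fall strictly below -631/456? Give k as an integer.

obs 1: x=1/4 → posterior Normal(-3/128, 35/32)
obs 2: x=-4 → posterior Normal(-403/228, 35/57)
obs 3: x=1/4 → posterior Normal(-189/164, 35/82)
obs 4: x=-5/2 → posterior Normal(-157/107, 35/107)
obs 5: x=0 → posterior Normal(-157/132, 35/132)
obs 6: x=2 → posterior Normal(-107/157, 35/157)
obs 7: x=-1/2 → posterior Normal(-239/364, 5/26)
obs 8: x=-5/2 → posterior Normal(-182/207, 35/207)
obs 9: x=7/2 → posterior Normal(-189/464, 35/232)
obs 10: x=-7/2 → posterior Normal(-182/257, 35/257)
obs 11: x=3/2 → posterior Normal(-289/564, 35/282)
obs 12: x=-3/4 → posterior Normal(-653/1228, 35/307)
obs 13: x=-2 → posterior Normal(-853/1328, 35/332)

k = 2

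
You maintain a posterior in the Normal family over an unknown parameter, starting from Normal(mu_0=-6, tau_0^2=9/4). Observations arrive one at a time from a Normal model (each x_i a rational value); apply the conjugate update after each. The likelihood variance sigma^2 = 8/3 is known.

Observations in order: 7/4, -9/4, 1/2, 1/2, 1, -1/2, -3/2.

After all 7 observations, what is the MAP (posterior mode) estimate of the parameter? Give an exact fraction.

-411/442

obs 1: x=7/4 → posterior Normal(-579/236, 72/59)
obs 2: x=-9/4 → posterior Normal(-411/172, 36/43)
obs 3: x=1/2 → posterior Normal(-192/113, 72/113)
obs 4: x=1/2 → posterior Normal(-51/40, 18/35)
obs 5: x=1 → posterior Normal(-303/334, 72/167)
obs 6: x=-1/2 → posterior Normal(-165/194, 36/97)
obs 7: x=-3/2 → posterior Normal(-411/442, 72/221)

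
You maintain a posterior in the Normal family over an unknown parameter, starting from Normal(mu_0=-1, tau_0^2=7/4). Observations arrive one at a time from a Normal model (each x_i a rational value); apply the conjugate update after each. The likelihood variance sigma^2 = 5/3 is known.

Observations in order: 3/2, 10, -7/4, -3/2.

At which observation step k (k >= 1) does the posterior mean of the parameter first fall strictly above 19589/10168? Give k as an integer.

obs 1: x=3/2 → posterior Normal(23/82, 35/41)
obs 2: x=10 → posterior Normal(443/124, 35/62)
obs 3: x=-7/4 → posterior Normal(739/332, 35/83)
obs 4: x=-3/2 → posterior Normal(613/416, 35/104)

k = 2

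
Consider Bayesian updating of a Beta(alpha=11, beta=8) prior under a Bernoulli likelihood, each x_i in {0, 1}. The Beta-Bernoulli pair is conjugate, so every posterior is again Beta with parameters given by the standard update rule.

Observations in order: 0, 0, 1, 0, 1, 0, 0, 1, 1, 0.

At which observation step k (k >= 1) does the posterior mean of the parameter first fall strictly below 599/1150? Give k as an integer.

obs 1: x=0 → posterior Beta(11, 9)
obs 2: x=0 → posterior Beta(11, 10)
obs 3: x=1 → posterior Beta(12, 10)
obs 4: x=0 → posterior Beta(12, 11)
obs 5: x=1 → posterior Beta(13, 11)
obs 6: x=0 → posterior Beta(13, 12)
obs 7: x=0 → posterior Beta(13, 13)
obs 8: x=1 → posterior Beta(14, 13)
obs 9: x=1 → posterior Beta(15, 13)
obs 10: x=0 → posterior Beta(15, 14)

k = 6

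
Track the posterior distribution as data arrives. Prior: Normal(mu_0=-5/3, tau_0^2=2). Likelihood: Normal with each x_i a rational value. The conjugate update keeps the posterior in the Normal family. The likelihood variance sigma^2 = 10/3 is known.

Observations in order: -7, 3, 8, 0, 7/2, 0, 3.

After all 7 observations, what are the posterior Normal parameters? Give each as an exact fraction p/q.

obs 1: x=-7 → posterior Normal(-11/3, 5/4)
obs 2: x=3 → posterior Normal(-61/33, 10/11)
obs 3: x=8 → posterior Normal(11/42, 5/7)
obs 4: x=0 → posterior Normal(11/51, 10/17)
obs 5: x=7/2 → posterior Normal(17/24, 1/2)
obs 6: x=0 → posterior Normal(85/138, 10/23)
obs 7: x=3 → posterior Normal(139/156, 5/13)

mu_0=139/156, tau_0^2=5/13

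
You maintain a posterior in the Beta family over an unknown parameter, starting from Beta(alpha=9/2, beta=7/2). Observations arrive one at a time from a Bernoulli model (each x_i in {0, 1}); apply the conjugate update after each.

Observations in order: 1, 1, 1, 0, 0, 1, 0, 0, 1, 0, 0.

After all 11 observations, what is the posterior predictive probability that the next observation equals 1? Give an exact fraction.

1/2

obs 1: x=1 → posterior Beta(11/2, 7/2)
obs 2: x=1 → posterior Beta(13/2, 7/2)
obs 3: x=1 → posterior Beta(15/2, 7/2)
obs 4: x=0 → posterior Beta(15/2, 9/2)
obs 5: x=0 → posterior Beta(15/2, 11/2)
obs 6: x=1 → posterior Beta(17/2, 11/2)
obs 7: x=0 → posterior Beta(17/2, 13/2)
obs 8: x=0 → posterior Beta(17/2, 15/2)
obs 9: x=1 → posterior Beta(19/2, 15/2)
obs 10: x=0 → posterior Beta(19/2, 17/2)
obs 11: x=0 → posterior Beta(19/2, 19/2)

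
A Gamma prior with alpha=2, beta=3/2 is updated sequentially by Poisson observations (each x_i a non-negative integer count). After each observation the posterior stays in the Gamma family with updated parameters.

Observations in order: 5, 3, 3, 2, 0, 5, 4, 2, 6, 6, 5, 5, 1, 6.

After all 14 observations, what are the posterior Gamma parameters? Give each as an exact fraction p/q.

alpha=55, beta=31/2

obs 1: x=5 → posterior Gamma(7, 5/2)
obs 2: x=3 → posterior Gamma(10, 7/2)
obs 3: x=3 → posterior Gamma(13, 9/2)
obs 4: x=2 → posterior Gamma(15, 11/2)
obs 5: x=0 → posterior Gamma(15, 13/2)
obs 6: x=5 → posterior Gamma(20, 15/2)
obs 7: x=4 → posterior Gamma(24, 17/2)
obs 8: x=2 → posterior Gamma(26, 19/2)
obs 9: x=6 → posterior Gamma(32, 21/2)
obs 10: x=6 → posterior Gamma(38, 23/2)
obs 11: x=5 → posterior Gamma(43, 25/2)
obs 12: x=5 → posterior Gamma(48, 27/2)
obs 13: x=1 → posterior Gamma(49, 29/2)
obs 14: x=6 → posterior Gamma(55, 31/2)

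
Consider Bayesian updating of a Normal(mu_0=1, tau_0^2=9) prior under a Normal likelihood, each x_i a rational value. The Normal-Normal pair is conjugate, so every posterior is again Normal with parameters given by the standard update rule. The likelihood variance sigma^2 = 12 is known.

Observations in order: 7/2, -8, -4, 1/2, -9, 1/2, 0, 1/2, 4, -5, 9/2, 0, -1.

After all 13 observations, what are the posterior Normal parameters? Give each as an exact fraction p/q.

obs 1: x=7/2 → posterior Normal(29/14, 36/7)
obs 2: x=-8 → posterior Normal(-19/20, 18/5)
obs 3: x=-4 → posterior Normal(-43/26, 36/13)
obs 4: x=1/2 → posterior Normal(-5/4, 9/4)
obs 5: x=-9 → posterior Normal(-47/19, 36/19)
obs 6: x=1/2 → posterior Normal(-91/44, 18/11)
obs 7: x=0 → posterior Normal(-91/50, 36/25)
obs 8: x=1/2 → posterior Normal(-11/7, 9/7)
obs 9: x=4 → posterior Normal(-32/31, 36/31)
obs 10: x=-5 → posterior Normal(-47/34, 18/17)
obs 11: x=9/2 → posterior Normal(-67/74, 36/37)
obs 12: x=0 → posterior Normal(-67/80, 9/10)
obs 13: x=-1 → posterior Normal(-73/86, 36/43)

mu_0=-73/86, tau_0^2=36/43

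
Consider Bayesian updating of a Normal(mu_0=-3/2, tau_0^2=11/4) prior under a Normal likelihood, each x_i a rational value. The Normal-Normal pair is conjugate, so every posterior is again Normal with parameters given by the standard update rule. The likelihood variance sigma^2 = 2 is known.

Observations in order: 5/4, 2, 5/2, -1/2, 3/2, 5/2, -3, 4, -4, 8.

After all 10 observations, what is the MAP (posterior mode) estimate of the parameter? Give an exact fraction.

obs 1: x=5/4 → posterior Normal(7/76, 22/19)
obs 2: x=2 → posterior Normal(19/24, 11/15)
obs 3: x=5/2 → posterior Normal(5/4, 22/41)
obs 4: x=-1/2 → posterior Normal(183/208, 11/26)
obs 5: x=3/2 → posterior Normal(83/84, 22/63)
obs 6: x=5/2 → posterior Normal(359/296, 11/37)
obs 7: x=-3 → posterior Normal(227/340, 22/85)
obs 8: x=4 → posterior Normal(403/384, 11/48)
obs 9: x=-4 → posterior Normal(227/428, 22/107)
obs 10: x=8 → posterior Normal(579/472, 11/59)

579/472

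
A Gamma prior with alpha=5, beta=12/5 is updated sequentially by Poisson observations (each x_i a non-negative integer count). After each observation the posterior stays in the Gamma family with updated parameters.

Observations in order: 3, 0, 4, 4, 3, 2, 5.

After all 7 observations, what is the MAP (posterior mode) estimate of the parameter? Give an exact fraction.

obs 1: x=3 → posterior Gamma(8, 17/5)
obs 2: x=0 → posterior Gamma(8, 22/5)
obs 3: x=4 → posterior Gamma(12, 27/5)
obs 4: x=4 → posterior Gamma(16, 32/5)
obs 5: x=3 → posterior Gamma(19, 37/5)
obs 6: x=2 → posterior Gamma(21, 42/5)
obs 7: x=5 → posterior Gamma(26, 47/5)

125/47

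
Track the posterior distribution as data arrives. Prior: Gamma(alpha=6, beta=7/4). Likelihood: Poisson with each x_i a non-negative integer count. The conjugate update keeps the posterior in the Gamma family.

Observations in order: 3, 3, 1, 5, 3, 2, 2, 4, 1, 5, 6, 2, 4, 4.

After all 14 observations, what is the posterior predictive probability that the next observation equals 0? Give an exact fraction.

58393972652577300662736610985009805563886623435488019124378594273359023700223292329086442687/1348388182829587790576678777080628432665556757822476173632753081626945886953185830470923910683

obs 1: x=3 → posterior Gamma(9, 11/4)
obs 2: x=3 → posterior Gamma(12, 15/4)
obs 3: x=1 → posterior Gamma(13, 19/4)
obs 4: x=5 → posterior Gamma(18, 23/4)
obs 5: x=3 → posterior Gamma(21, 27/4)
obs 6: x=2 → posterior Gamma(23, 31/4)
obs 7: x=2 → posterior Gamma(25, 35/4)
obs 8: x=4 → posterior Gamma(29, 39/4)
obs 9: x=1 → posterior Gamma(30, 43/4)
obs 10: x=5 → posterior Gamma(35, 47/4)
obs 11: x=6 → posterior Gamma(41, 51/4)
obs 12: x=2 → posterior Gamma(43, 55/4)
obs 13: x=4 → posterior Gamma(47, 59/4)
obs 14: x=4 → posterior Gamma(51, 63/4)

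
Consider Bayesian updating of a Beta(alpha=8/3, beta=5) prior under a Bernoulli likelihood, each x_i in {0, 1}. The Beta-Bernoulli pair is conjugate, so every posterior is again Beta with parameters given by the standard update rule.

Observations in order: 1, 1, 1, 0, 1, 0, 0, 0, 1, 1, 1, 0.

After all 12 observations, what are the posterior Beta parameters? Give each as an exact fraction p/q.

obs 1: x=1 → posterior Beta(11/3, 5)
obs 2: x=1 → posterior Beta(14/3, 5)
obs 3: x=1 → posterior Beta(17/3, 5)
obs 4: x=0 → posterior Beta(17/3, 6)
obs 5: x=1 → posterior Beta(20/3, 6)
obs 6: x=0 → posterior Beta(20/3, 7)
obs 7: x=0 → posterior Beta(20/3, 8)
obs 8: x=0 → posterior Beta(20/3, 9)
obs 9: x=1 → posterior Beta(23/3, 9)
obs 10: x=1 → posterior Beta(26/3, 9)
obs 11: x=1 → posterior Beta(29/3, 9)
obs 12: x=0 → posterior Beta(29/3, 10)

alpha=29/3, beta=10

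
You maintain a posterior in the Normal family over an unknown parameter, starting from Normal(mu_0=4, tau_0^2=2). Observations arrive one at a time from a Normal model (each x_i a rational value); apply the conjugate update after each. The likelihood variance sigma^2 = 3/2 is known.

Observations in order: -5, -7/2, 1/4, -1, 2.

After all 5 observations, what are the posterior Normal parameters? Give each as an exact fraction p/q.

obs 1: x=-5 → posterior Normal(-8/7, 6/7)
obs 2: x=-7/2 → posterior Normal(-2, 6/11)
obs 3: x=1/4 → posterior Normal(-7/5, 2/5)
obs 4: x=-1 → posterior Normal(-25/19, 6/19)
obs 5: x=2 → posterior Normal(-17/23, 6/23)

mu_0=-17/23, tau_0^2=6/23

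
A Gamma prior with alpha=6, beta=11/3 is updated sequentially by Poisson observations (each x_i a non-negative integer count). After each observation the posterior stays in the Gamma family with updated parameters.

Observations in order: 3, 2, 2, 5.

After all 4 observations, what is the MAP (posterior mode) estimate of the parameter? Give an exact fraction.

51/23

obs 1: x=3 → posterior Gamma(9, 14/3)
obs 2: x=2 → posterior Gamma(11, 17/3)
obs 3: x=2 → posterior Gamma(13, 20/3)
obs 4: x=5 → posterior Gamma(18, 23/3)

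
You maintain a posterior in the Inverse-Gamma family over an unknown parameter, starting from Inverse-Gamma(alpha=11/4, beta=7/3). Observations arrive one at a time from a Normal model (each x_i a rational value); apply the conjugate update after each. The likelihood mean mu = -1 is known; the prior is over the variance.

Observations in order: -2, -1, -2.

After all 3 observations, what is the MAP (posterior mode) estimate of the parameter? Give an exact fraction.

40/63

obs 1: x=-2 → posterior Inverse-Gamma(13/4, 17/6)
obs 2: x=-1 → posterior Inverse-Gamma(15/4, 17/6)
obs 3: x=-2 → posterior Inverse-Gamma(17/4, 10/3)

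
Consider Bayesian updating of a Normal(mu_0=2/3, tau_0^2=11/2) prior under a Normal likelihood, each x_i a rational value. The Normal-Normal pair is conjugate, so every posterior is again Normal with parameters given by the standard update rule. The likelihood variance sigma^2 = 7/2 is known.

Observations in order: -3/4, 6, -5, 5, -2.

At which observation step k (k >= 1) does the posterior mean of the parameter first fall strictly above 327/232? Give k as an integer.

k = 2

obs 1: x=-3/4 → posterior Normal(-43/216, 77/36)
obs 2: x=6 → posterior Normal(749/348, 77/58)
obs 3: x=-5 → posterior Normal(89/480, 77/80)
obs 4: x=5 → posterior Normal(749/612, 77/102)
obs 5: x=-2 → posterior Normal(485/744, 77/124)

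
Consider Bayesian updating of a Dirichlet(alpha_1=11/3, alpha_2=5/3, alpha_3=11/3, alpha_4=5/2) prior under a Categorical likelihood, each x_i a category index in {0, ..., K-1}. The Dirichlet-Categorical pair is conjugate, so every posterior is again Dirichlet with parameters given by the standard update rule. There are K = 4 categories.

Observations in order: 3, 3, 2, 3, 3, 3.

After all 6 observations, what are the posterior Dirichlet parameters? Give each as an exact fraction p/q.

obs 1: x=3 → posterior Dirichlet(11/3, 5/3, 11/3, 7/2)
obs 2: x=3 → posterior Dirichlet(11/3, 5/3, 11/3, 9/2)
obs 3: x=2 → posterior Dirichlet(11/3, 5/3, 14/3, 9/2)
obs 4: x=3 → posterior Dirichlet(11/3, 5/3, 14/3, 11/2)
obs 5: x=3 → posterior Dirichlet(11/3, 5/3, 14/3, 13/2)
obs 6: x=3 → posterior Dirichlet(11/3, 5/3, 14/3, 15/2)

alpha_1=11/3, alpha_2=5/3, alpha_3=14/3, alpha_4=15/2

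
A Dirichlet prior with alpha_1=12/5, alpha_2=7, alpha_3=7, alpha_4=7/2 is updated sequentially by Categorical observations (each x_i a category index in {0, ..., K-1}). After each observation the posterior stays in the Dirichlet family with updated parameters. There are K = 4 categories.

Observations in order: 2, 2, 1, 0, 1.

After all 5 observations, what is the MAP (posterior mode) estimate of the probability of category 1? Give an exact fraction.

80/209

obs 1: x=2 → posterior Dirichlet(12/5, 7, 8, 7/2)
obs 2: x=2 → posterior Dirichlet(12/5, 7, 9, 7/2)
obs 3: x=1 → posterior Dirichlet(12/5, 8, 9, 7/2)
obs 4: x=0 → posterior Dirichlet(17/5, 8, 9, 7/2)
obs 5: x=1 → posterior Dirichlet(17/5, 9, 9, 7/2)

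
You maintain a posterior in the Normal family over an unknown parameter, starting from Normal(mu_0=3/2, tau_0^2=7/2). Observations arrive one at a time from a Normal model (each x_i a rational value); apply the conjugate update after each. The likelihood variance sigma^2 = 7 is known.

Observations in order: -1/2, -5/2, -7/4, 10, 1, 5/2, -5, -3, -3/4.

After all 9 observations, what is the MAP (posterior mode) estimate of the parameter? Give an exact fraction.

3/11

obs 1: x=-1/2 → posterior Normal(5/6, 7/3)
obs 2: x=-5/2 → posterior Normal(0, 7/4)
obs 3: x=-7/4 → posterior Normal(-7/20, 7/5)
obs 4: x=10 → posterior Normal(11/8, 7/6)
obs 5: x=1 → posterior Normal(37/28, 1)
obs 6: x=5/2 → posterior Normal(47/32, 7/8)
obs 7: x=-5 → posterior Normal(3/4, 7/9)
obs 8: x=-3 → posterior Normal(3/8, 7/10)
obs 9: x=-3/4 → posterior Normal(3/11, 7/11)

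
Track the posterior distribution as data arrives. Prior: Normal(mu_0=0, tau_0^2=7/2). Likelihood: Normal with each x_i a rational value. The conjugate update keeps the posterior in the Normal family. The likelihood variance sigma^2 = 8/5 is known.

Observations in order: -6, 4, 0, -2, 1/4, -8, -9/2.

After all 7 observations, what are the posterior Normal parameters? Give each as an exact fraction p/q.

mu_0=-2275/1044, tau_0^2=56/261

obs 1: x=-6 → posterior Normal(-70/17, 56/51)
obs 2: x=4 → posterior Normal(-35/43, 28/43)
obs 3: x=0 → posterior Normal(-70/121, 56/121)
obs 4: x=-2 → posterior Normal(-35/39, 14/39)
obs 5: x=1/4 → posterior Normal(-525/764, 56/191)
obs 6: x=-8 → posterior Normal(-1645/904, 28/113)
obs 7: x=-9/2 → posterior Normal(-2275/1044, 56/261)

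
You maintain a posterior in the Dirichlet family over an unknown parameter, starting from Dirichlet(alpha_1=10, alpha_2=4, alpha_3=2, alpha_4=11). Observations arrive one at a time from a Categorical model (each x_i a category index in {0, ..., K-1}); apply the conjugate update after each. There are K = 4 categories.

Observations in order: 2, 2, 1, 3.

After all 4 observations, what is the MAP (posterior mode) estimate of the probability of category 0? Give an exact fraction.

1/3

obs 1: x=2 → posterior Dirichlet(10, 4, 3, 11)
obs 2: x=2 → posterior Dirichlet(10, 4, 4, 11)
obs 3: x=1 → posterior Dirichlet(10, 5, 4, 11)
obs 4: x=3 → posterior Dirichlet(10, 5, 4, 12)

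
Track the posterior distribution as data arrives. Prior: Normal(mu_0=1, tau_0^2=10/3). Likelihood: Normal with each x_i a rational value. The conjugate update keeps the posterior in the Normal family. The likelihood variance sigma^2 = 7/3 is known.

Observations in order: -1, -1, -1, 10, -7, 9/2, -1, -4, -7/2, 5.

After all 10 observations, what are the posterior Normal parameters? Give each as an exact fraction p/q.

obs 1: x=-1 → posterior Normal(-3/17, 70/51)
obs 2: x=-1 → posterior Normal(-13/27, 70/81)
obs 3: x=-1 → posterior Normal(-23/37, 70/111)
obs 4: x=10 → posterior Normal(77/47, 70/141)
obs 5: x=-7 → posterior Normal(7/57, 70/171)
obs 6: x=9/2 → posterior Normal(52/67, 70/201)
obs 7: x=-1 → posterior Normal(6/11, 10/33)
obs 8: x=-4 → posterior Normal(2/87, 70/261)
obs 9: x=-7/2 → posterior Normal(-33/97, 70/291)
obs 10: x=5 → posterior Normal(17/107, 70/321)

mu_0=17/107, tau_0^2=70/321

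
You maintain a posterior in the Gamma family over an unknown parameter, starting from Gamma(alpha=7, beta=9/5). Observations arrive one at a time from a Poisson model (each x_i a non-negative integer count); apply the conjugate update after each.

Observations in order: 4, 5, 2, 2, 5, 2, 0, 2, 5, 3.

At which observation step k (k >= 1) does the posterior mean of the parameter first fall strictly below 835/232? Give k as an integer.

obs 1: x=4 → posterior Gamma(11, 14/5)
obs 2: x=5 → posterior Gamma(16, 19/5)
obs 3: x=2 → posterior Gamma(18, 24/5)
obs 4: x=2 → posterior Gamma(20, 29/5)
obs 5: x=5 → posterior Gamma(25, 34/5)
obs 6: x=2 → posterior Gamma(27, 39/5)
obs 7: x=0 → posterior Gamma(27, 44/5)
obs 8: x=2 → posterior Gamma(29, 49/5)
obs 9: x=5 → posterior Gamma(34, 54/5)
obs 10: x=3 → posterior Gamma(37, 59/5)

k = 4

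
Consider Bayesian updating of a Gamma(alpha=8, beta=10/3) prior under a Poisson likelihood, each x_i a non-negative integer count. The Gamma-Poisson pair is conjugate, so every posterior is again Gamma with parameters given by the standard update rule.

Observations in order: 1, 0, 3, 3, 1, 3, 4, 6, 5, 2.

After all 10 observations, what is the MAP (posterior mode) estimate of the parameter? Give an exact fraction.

obs 1: x=1 → posterior Gamma(9, 13/3)
obs 2: x=0 → posterior Gamma(9, 16/3)
obs 3: x=3 → posterior Gamma(12, 19/3)
obs 4: x=3 → posterior Gamma(15, 22/3)
obs 5: x=1 → posterior Gamma(16, 25/3)
obs 6: x=3 → posterior Gamma(19, 28/3)
obs 7: x=4 → posterior Gamma(23, 31/3)
obs 8: x=6 → posterior Gamma(29, 34/3)
obs 9: x=5 → posterior Gamma(34, 37/3)
obs 10: x=2 → posterior Gamma(36, 40/3)

21/8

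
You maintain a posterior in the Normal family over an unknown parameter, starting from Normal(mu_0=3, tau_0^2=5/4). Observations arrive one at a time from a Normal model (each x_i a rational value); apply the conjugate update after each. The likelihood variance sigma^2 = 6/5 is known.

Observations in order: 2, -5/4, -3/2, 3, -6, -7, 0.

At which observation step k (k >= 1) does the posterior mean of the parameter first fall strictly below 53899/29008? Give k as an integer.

obs 1: x=2 → posterior Normal(122/49, 30/49)
obs 2: x=-5/4 → posterior Normal(363/296, 15/37)
obs 3: x=-3/2 → posterior Normal(71/132, 10/33)
obs 4: x=3 → posterior Normal(513/496, 15/62)
obs 5: x=-6 → posterior Normal(-87/596, 30/149)
obs 6: x=-7 → posterior Normal(-787/696, 5/29)
obs 7: x=0 → posterior Normal(-787/796, 30/199)

k = 2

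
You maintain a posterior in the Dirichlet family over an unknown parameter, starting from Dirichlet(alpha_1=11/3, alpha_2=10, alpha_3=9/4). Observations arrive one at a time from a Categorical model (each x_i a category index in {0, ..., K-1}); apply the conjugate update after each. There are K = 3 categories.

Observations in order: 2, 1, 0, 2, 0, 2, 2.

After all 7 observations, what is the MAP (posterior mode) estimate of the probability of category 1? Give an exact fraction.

obs 1: x=2 → posterior Dirichlet(11/3, 10, 13/4)
obs 2: x=1 → posterior Dirichlet(11/3, 11, 13/4)
obs 3: x=0 → posterior Dirichlet(14/3, 11, 13/4)
obs 4: x=2 → posterior Dirichlet(14/3, 11, 17/4)
obs 5: x=0 → posterior Dirichlet(17/3, 11, 17/4)
obs 6: x=2 → posterior Dirichlet(17/3, 11, 21/4)
obs 7: x=2 → posterior Dirichlet(17/3, 11, 25/4)

120/239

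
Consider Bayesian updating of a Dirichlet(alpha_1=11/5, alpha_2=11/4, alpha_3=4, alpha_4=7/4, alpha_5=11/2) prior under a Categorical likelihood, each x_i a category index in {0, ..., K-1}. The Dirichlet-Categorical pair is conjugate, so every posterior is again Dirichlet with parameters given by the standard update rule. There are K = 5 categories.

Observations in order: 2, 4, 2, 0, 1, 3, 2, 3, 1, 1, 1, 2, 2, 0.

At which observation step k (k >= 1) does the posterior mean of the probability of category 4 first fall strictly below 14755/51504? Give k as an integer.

k = 7

obs 1: x=2 → posterior Dirichlet(11/5, 11/4, 5, 7/4, 11/2)
obs 2: x=4 → posterior Dirichlet(11/5, 11/4, 5, 7/4, 13/2)
obs 3: x=2 → posterior Dirichlet(11/5, 11/4, 6, 7/4, 13/2)
obs 4: x=0 → posterior Dirichlet(16/5, 11/4, 6, 7/4, 13/2)
obs 5: x=1 → posterior Dirichlet(16/5, 15/4, 6, 7/4, 13/2)
obs 6: x=3 → posterior Dirichlet(16/5, 15/4, 6, 11/4, 13/2)
obs 7: x=2 → posterior Dirichlet(16/5, 15/4, 7, 11/4, 13/2)
obs 8: x=3 → posterior Dirichlet(16/5, 15/4, 7, 15/4, 13/2)
obs 9: x=1 → posterior Dirichlet(16/5, 19/4, 7, 15/4, 13/2)
obs 10: x=1 → posterior Dirichlet(16/5, 23/4, 7, 15/4, 13/2)
obs 11: x=1 → posterior Dirichlet(16/5, 27/4, 7, 15/4, 13/2)
obs 12: x=2 → posterior Dirichlet(16/5, 27/4, 8, 15/4, 13/2)
obs 13: x=2 → posterior Dirichlet(16/5, 27/4, 9, 15/4, 13/2)
obs 14: x=0 → posterior Dirichlet(21/5, 27/4, 9, 15/4, 13/2)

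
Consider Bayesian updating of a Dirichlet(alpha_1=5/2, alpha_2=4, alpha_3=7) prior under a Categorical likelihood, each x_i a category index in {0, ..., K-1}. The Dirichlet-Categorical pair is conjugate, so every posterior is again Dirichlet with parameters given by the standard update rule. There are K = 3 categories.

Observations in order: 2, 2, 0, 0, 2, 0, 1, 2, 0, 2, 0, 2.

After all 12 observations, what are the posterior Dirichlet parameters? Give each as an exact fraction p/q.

obs 1: x=2 → posterior Dirichlet(5/2, 4, 8)
obs 2: x=2 → posterior Dirichlet(5/2, 4, 9)
obs 3: x=0 → posterior Dirichlet(7/2, 4, 9)
obs 4: x=0 → posterior Dirichlet(9/2, 4, 9)
obs 5: x=2 → posterior Dirichlet(9/2, 4, 10)
obs 6: x=0 → posterior Dirichlet(11/2, 4, 10)
obs 7: x=1 → posterior Dirichlet(11/2, 5, 10)
obs 8: x=2 → posterior Dirichlet(11/2, 5, 11)
obs 9: x=0 → posterior Dirichlet(13/2, 5, 11)
obs 10: x=2 → posterior Dirichlet(13/2, 5, 12)
obs 11: x=0 → posterior Dirichlet(15/2, 5, 12)
obs 12: x=2 → posterior Dirichlet(15/2, 5, 13)

alpha_1=15/2, alpha_2=5, alpha_3=13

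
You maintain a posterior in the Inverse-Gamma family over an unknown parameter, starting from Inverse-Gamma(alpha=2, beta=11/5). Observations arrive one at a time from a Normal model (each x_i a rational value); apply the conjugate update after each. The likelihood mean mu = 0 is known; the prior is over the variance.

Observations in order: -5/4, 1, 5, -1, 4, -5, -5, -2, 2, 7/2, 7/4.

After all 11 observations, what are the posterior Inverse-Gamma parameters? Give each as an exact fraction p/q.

obs 1: x=-5/4 → posterior Inverse-Gamma(5/2, 477/160)
obs 2: x=1 → posterior Inverse-Gamma(3, 557/160)
obs 3: x=5 → posterior Inverse-Gamma(7/2, 2557/160)
obs 4: x=-1 → posterior Inverse-Gamma(4, 2637/160)
obs 5: x=4 → posterior Inverse-Gamma(9/2, 3917/160)
obs 6: x=-5 → posterior Inverse-Gamma(5, 5917/160)
obs 7: x=-5 → posterior Inverse-Gamma(11/2, 7917/160)
obs 8: x=-2 → posterior Inverse-Gamma(6, 8237/160)
obs 9: x=2 → posterior Inverse-Gamma(13/2, 8557/160)
obs 10: x=7/2 → posterior Inverse-Gamma(7, 9537/160)
obs 11: x=7/4 → posterior Inverse-Gamma(15/2, 4891/80)

alpha=15/2, beta=4891/80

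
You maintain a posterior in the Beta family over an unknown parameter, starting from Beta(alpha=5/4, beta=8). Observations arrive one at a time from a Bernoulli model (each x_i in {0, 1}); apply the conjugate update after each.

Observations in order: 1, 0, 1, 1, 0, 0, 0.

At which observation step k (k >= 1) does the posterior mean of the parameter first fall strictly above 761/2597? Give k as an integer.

k = 4

obs 1: x=1 → posterior Beta(9/4, 8)
obs 2: x=0 → posterior Beta(9/4, 9)
obs 3: x=1 → posterior Beta(13/4, 9)
obs 4: x=1 → posterior Beta(17/4, 9)
obs 5: x=0 → posterior Beta(17/4, 10)
obs 6: x=0 → posterior Beta(17/4, 11)
obs 7: x=0 → posterior Beta(17/4, 12)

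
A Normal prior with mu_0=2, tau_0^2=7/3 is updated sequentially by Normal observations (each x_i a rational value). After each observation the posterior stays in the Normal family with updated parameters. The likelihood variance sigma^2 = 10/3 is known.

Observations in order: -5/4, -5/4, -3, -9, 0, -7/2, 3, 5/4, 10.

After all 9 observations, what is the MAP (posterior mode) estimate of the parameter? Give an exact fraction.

obs 1: x=-5/4 → posterior Normal(45/68, 70/51)
obs 2: x=-5/4 → posterior Normal(5/48, 35/36)
obs 3: x=-3 → posterior Normal(-37/62, 70/93)
obs 4: x=-9 → posterior Normal(-163/76, 35/57)
obs 5: x=0 → posterior Normal(-163/90, 14/27)
obs 6: x=-7/2 → posterior Normal(-53/26, 35/78)
obs 7: x=3 → posterior Normal(-85/59, 70/177)
obs 8: x=5/4 → posterior Normal(-305/264, 35/99)
obs 9: x=10 → posterior Normal(-25/292, 70/219)

-25/292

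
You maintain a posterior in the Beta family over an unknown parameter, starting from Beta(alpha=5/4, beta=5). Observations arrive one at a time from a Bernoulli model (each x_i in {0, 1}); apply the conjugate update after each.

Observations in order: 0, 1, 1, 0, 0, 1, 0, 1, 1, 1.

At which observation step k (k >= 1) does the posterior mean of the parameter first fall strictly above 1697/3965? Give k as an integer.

obs 1: x=0 → posterior Beta(5/4, 6)
obs 2: x=1 → posterior Beta(9/4, 6)
obs 3: x=1 → posterior Beta(13/4, 6)
obs 4: x=0 → posterior Beta(13/4, 7)
obs 5: x=0 → posterior Beta(13/4, 8)
obs 6: x=1 → posterior Beta(17/4, 8)
obs 7: x=0 → posterior Beta(17/4, 9)
obs 8: x=1 → posterior Beta(21/4, 9)
obs 9: x=1 → posterior Beta(25/4, 9)
obs 10: x=1 → posterior Beta(29/4, 9)

k = 10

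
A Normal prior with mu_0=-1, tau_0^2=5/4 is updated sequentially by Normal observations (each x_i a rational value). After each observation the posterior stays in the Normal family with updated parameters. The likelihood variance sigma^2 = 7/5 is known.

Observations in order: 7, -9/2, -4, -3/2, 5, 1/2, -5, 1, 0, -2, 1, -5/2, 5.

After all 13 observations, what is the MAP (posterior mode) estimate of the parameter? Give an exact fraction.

obs 1: x=7 → posterior Normal(147/53, 35/53)
obs 2: x=-9/2 → posterior Normal(23/52, 35/78)
obs 3: x=-4 → posterior Normal(-131/206, 35/103)
obs 4: x=-3/2 → posterior Normal(-103/128, 35/128)
obs 5: x=5 → posterior Normal(22/153, 35/153)
obs 6: x=1/2 → posterior Normal(69/356, 35/178)
obs 7: x=-5 → posterior Normal(-181/406, 5/29)
obs 8: x=1 → posterior Normal(-131/456, 35/228)
obs 9: x=0 → posterior Normal(-131/506, 35/253)
obs 10: x=-2 → posterior Normal(-231/556, 35/278)
obs 11: x=1 → posterior Normal(-181/606, 35/303)
obs 12: x=-5/2 → posterior Normal(-153/328, 35/328)
obs 13: x=5 → posterior Normal(-28/353, 35/353)

-28/353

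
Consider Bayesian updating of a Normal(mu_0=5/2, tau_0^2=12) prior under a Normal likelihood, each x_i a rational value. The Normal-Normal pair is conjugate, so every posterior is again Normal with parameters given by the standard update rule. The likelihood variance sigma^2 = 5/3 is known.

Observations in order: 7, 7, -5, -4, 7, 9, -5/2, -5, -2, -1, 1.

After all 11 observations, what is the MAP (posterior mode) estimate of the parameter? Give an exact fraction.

obs 1: x=7 → posterior Normal(529/82, 60/41)
obs 2: x=7 → posterior Normal(1033/154, 60/77)
obs 3: x=-5 → posterior Normal(673/226, 60/113)
obs 4: x=-4 → posterior Normal(385/298, 60/149)
obs 5: x=7 → posterior Normal(889/370, 12/37)
obs 6: x=9 → posterior Normal(1537/442, 60/221)
obs 7: x=-5/2 → posterior Normal(1357/514, 60/257)
obs 8: x=-5 → posterior Normal(997/586, 60/293)
obs 9: x=-2 → posterior Normal(853/658, 60/329)
obs 10: x=-1 → posterior Normal(781/730, 12/73)
obs 11: x=1 → posterior Normal(853/802, 60/401)

853/802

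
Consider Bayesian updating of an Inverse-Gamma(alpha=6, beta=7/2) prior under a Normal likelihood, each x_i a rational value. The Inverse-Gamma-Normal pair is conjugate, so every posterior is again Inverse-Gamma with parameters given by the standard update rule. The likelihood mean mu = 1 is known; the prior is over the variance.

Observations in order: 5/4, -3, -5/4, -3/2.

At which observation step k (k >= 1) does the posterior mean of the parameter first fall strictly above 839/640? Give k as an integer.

k = 2

obs 1: x=5/4 → posterior Inverse-Gamma(13/2, 113/32)
obs 2: x=-3 → posterior Inverse-Gamma(7, 369/32)
obs 3: x=-5/4 → posterior Inverse-Gamma(15/2, 225/16)
obs 4: x=-3/2 → posterior Inverse-Gamma(8, 275/16)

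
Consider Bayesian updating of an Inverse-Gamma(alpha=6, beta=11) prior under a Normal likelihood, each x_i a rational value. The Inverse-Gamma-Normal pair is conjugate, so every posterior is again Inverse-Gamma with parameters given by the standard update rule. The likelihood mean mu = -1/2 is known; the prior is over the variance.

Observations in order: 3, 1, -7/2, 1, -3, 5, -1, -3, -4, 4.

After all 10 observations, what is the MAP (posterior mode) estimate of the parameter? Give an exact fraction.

493/96

obs 1: x=3 → posterior Inverse-Gamma(13/2, 137/8)
obs 2: x=1 → posterior Inverse-Gamma(7, 73/4)
obs 3: x=-7/2 → posterior Inverse-Gamma(15/2, 91/4)
obs 4: x=1 → posterior Inverse-Gamma(8, 191/8)
obs 5: x=-3 → posterior Inverse-Gamma(17/2, 27)
obs 6: x=5 → posterior Inverse-Gamma(9, 337/8)
obs 7: x=-1 → posterior Inverse-Gamma(19/2, 169/4)
obs 8: x=-3 → posterior Inverse-Gamma(10, 363/8)
obs 9: x=-4 → posterior Inverse-Gamma(21/2, 103/2)
obs 10: x=4 → posterior Inverse-Gamma(11, 493/8)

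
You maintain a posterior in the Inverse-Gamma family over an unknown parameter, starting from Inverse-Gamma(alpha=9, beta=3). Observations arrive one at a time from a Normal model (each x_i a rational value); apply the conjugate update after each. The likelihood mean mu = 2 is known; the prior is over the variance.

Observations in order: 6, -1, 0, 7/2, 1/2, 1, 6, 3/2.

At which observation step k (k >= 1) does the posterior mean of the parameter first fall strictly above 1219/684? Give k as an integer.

obs 1: x=6 → posterior Inverse-Gamma(19/2, 11)
obs 2: x=-1 → posterior Inverse-Gamma(10, 31/2)
obs 3: x=0 → posterior Inverse-Gamma(21/2, 35/2)
obs 4: x=7/2 → posterior Inverse-Gamma(11, 149/8)
obs 5: x=1/2 → posterior Inverse-Gamma(23/2, 79/4)
obs 6: x=1 → posterior Inverse-Gamma(12, 81/4)
obs 7: x=6 → posterior Inverse-Gamma(25/2, 113/4)
obs 8: x=3/2 → posterior Inverse-Gamma(13, 227/8)

k = 3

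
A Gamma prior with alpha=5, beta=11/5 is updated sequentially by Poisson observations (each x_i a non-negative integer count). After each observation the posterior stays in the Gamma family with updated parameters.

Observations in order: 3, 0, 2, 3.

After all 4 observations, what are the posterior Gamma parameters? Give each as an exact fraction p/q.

alpha=13, beta=31/5

obs 1: x=3 → posterior Gamma(8, 16/5)
obs 2: x=0 → posterior Gamma(8, 21/5)
obs 3: x=2 → posterior Gamma(10, 26/5)
obs 4: x=3 → posterior Gamma(13, 31/5)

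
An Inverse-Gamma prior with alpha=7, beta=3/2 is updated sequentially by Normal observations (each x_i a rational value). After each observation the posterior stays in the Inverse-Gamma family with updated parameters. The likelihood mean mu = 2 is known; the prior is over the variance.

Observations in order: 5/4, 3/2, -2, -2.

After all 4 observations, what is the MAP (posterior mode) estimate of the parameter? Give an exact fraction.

573/320

obs 1: x=5/4 → posterior Inverse-Gamma(15/2, 57/32)
obs 2: x=3/2 → posterior Inverse-Gamma(8, 61/32)
obs 3: x=-2 → posterior Inverse-Gamma(17/2, 317/32)
obs 4: x=-2 → posterior Inverse-Gamma(9, 573/32)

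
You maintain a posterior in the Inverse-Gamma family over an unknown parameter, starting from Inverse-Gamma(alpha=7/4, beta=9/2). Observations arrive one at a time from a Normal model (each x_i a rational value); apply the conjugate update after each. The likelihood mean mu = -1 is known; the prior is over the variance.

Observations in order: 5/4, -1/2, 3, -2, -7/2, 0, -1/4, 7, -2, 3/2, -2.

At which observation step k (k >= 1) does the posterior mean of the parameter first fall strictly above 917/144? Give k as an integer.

obs 1: x=5/4 → posterior Inverse-Gamma(9/4, 225/32)
obs 2: x=-1/2 → posterior Inverse-Gamma(11/4, 229/32)
obs 3: x=3 → posterior Inverse-Gamma(13/4, 485/32)
obs 4: x=-2 → posterior Inverse-Gamma(15/4, 501/32)
obs 5: x=-7/2 → posterior Inverse-Gamma(17/4, 601/32)
obs 6: x=0 → posterior Inverse-Gamma(19/4, 617/32)
obs 7: x=-1/4 → posterior Inverse-Gamma(21/4, 313/16)
obs 8: x=7 → posterior Inverse-Gamma(23/4, 825/16)
obs 9: x=-2 → posterior Inverse-Gamma(25/4, 833/16)
obs 10: x=3/2 → posterior Inverse-Gamma(27/4, 883/16)
obs 11: x=-2 → posterior Inverse-Gamma(29/4, 891/16)

k = 3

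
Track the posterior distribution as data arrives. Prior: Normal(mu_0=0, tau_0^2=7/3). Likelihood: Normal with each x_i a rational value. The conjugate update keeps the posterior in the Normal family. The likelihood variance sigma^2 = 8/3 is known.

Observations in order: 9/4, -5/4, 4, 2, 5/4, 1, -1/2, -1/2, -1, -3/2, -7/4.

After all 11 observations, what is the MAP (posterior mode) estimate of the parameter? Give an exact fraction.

28/85

obs 1: x=9/4 → posterior Normal(21/20, 56/45)
obs 2: x=-5/4 → posterior Normal(7/22, 28/33)
obs 3: x=4 → posterior Normal(35/29, 56/87)
obs 4: x=2 → posterior Normal(49/36, 14/27)
obs 5: x=5/4 → posterior Normal(231/172, 56/129)
obs 6: x=1 → posterior Normal(259/200, 28/75)
obs 7: x=-1/2 → posterior Normal(245/228, 56/171)
obs 8: x=-1/2 → posterior Normal(231/256, 7/24)
obs 9: x=-1 → posterior Normal(203/284, 56/213)
obs 10: x=-3/2 → posterior Normal(161/312, 28/117)
obs 11: x=-7/4 → posterior Normal(28/85, 56/255)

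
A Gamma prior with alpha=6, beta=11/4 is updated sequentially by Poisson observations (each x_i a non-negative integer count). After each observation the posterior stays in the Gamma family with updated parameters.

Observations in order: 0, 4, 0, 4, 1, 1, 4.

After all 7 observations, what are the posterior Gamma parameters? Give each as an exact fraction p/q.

alpha=20, beta=39/4

obs 1: x=0 → posterior Gamma(6, 15/4)
obs 2: x=4 → posterior Gamma(10, 19/4)
obs 3: x=0 → posterior Gamma(10, 23/4)
obs 4: x=4 → posterior Gamma(14, 27/4)
obs 5: x=1 → posterior Gamma(15, 31/4)
obs 6: x=1 → posterior Gamma(16, 35/4)
obs 7: x=4 → posterior Gamma(20, 39/4)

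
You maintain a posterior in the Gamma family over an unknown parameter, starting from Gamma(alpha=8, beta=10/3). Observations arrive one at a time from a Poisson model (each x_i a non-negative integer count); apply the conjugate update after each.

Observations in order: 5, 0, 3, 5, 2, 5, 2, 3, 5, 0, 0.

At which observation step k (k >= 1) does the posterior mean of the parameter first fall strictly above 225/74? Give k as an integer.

k = 9

obs 1: x=5 → posterior Gamma(13, 13/3)
obs 2: x=0 → posterior Gamma(13, 16/3)
obs 3: x=3 → posterior Gamma(16, 19/3)
obs 4: x=5 → posterior Gamma(21, 22/3)
obs 5: x=2 → posterior Gamma(23, 25/3)
obs 6: x=5 → posterior Gamma(28, 28/3)
obs 7: x=2 → posterior Gamma(30, 31/3)
obs 8: x=3 → posterior Gamma(33, 34/3)
obs 9: x=5 → posterior Gamma(38, 37/3)
obs 10: x=0 → posterior Gamma(38, 40/3)
obs 11: x=0 → posterior Gamma(38, 43/3)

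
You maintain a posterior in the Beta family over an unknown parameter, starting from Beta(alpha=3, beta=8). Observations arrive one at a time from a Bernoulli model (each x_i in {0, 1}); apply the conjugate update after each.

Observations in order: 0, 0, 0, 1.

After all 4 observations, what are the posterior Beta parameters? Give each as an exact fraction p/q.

alpha=4, beta=11

obs 1: x=0 → posterior Beta(3, 9)
obs 2: x=0 → posterior Beta(3, 10)
obs 3: x=0 → posterior Beta(3, 11)
obs 4: x=1 → posterior Beta(4, 11)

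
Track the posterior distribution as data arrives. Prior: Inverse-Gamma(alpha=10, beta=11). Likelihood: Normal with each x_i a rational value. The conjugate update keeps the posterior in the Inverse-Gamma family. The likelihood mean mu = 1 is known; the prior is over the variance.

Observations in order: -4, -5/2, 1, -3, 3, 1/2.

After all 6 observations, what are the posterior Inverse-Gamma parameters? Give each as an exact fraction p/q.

obs 1: x=-4 → posterior Inverse-Gamma(21/2, 47/2)
obs 2: x=-5/2 → posterior Inverse-Gamma(11, 237/8)
obs 3: x=1 → posterior Inverse-Gamma(23/2, 237/8)
obs 4: x=-3 → posterior Inverse-Gamma(12, 301/8)
obs 5: x=3 → posterior Inverse-Gamma(25/2, 317/8)
obs 6: x=1/2 → posterior Inverse-Gamma(13, 159/4)

alpha=13, beta=159/4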